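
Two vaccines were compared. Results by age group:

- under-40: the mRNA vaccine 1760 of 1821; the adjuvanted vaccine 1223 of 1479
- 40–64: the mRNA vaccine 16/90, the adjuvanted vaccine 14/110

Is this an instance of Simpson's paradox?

No

Under-40: the mRNA vaccine 1760/1821 = 96.7%, the adjuvanted vaccine 1223/1479 = 82.7% → the mRNA vaccine
40–64: the mRNA vaccine 16/90 = 17.8%, the adjuvanted vaccine 14/110 = 12.7% → the mRNA vaccine
Overall: the mRNA vaccine 1776/1911 = 92.9%, the adjuvanted vaccine 1237/1589 = 77.8% → the mRNA vaccine
The mRNA vaccine wins overall and in every age group — no reversal.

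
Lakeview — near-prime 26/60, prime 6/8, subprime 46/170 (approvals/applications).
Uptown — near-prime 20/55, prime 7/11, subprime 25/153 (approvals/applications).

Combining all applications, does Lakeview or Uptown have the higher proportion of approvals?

Lakeview

Near-prime: Lakeview 26/60 = 43.3%, Uptown 20/55 = 36.4% → Lakeview
Prime: Lakeview 6/8 = 75.0%, Uptown 7/11 = 63.6% → Lakeview
Subprime: Lakeview 46/170 = 27.1%, Uptown 25/153 = 16.3% → Lakeview
Overall: Lakeview 78/238 = 32.8%, Uptown 52/219 = 23.7% → Lakeview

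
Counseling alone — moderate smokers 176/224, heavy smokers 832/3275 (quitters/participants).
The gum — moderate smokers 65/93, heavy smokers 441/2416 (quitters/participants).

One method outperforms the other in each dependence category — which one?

Moderate smokers: counseling alone 176/224 = 78.6%, the gum 65/93 = 69.9% → counseling alone
Heavy smokers: counseling alone 832/3275 = 25.4%, the gum 441/2416 = 18.3% → counseling alone
Counseling alone has the higher rate in both groups.

counseling alone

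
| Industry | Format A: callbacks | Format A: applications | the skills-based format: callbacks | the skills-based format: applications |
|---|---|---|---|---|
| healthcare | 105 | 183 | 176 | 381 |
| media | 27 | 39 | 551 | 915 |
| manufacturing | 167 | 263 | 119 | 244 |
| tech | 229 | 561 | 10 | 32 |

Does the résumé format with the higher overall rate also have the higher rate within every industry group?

Healthcare: Format A 105/183 = 57.4%, the skills-based format 176/381 = 46.2% → Format A
Media: Format A 27/39 = 69.2%, the skills-based format 551/915 = 60.2% → Format A
Manufacturing: Format A 167/263 = 63.5%, the skills-based format 119/244 = 48.8% → Format A
Tech: Format A 229/561 = 40.8%, the skills-based format 10/32 = 31.2% → Format A
Overall: Format A 528/1046 = 50.5%, the skills-based format 856/1572 = 54.5% → the skills-based format
Format A wins each industry group but the skills-based format wins overall — the comparison reverses. Format A's applications skew toward tech, which has a lower base rate.

No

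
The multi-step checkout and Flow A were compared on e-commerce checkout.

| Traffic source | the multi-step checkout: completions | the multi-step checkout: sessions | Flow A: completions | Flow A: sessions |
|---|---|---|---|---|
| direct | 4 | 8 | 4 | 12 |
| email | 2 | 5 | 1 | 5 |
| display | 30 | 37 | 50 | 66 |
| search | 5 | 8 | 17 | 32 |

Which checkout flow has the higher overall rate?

Direct: the multi-step checkout 4/8 = 50.0%, Flow A 4/12 = 33.3% → the multi-step checkout
Email: the multi-step checkout 2/5 = 40.0%, Flow A 1/5 = 20.0% → the multi-step checkout
Display: the multi-step checkout 30/37 = 81.1%, Flow A 50/66 = 75.8% → the multi-step checkout
Search: the multi-step checkout 5/8 = 62.5%, Flow A 17/32 = 53.1% → the multi-step checkout
Overall: the multi-step checkout 41/58 = 70.7%, Flow A 72/115 = 62.6% → the multi-step checkout

the multi-step checkout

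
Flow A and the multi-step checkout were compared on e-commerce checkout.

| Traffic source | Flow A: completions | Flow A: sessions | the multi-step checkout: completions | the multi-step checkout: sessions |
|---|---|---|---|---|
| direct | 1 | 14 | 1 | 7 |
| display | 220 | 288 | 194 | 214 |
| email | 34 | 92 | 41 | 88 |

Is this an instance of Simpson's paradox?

Direct: Flow A 1/14 = 7.1%, the multi-step checkout 1/7 = 14.3% → the multi-step checkout
Display: Flow A 220/288 = 76.4%, the multi-step checkout 194/214 = 90.7% → the multi-step checkout
Email: Flow A 34/92 = 37.0%, the multi-step checkout 41/88 = 46.6% → the multi-step checkout
Overall: Flow A 255/394 = 64.7%, the multi-step checkout 236/309 = 76.4% → the multi-step checkout
The multi-step checkout wins overall and in every traffic group — no reversal.

No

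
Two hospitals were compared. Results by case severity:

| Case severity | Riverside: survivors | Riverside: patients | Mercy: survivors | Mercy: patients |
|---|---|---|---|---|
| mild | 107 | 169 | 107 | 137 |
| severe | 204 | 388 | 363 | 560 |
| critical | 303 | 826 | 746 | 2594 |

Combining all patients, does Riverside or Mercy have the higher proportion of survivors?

Riverside

Mild: Riverside 107/169 = 63.3%, Mercy 107/137 = 78.1% → Mercy
Severe: Riverside 204/388 = 52.6%, Mercy 363/560 = 64.8% → Mercy
Critical: Riverside 303/826 = 36.7%, Mercy 746/2594 = 28.8% → Riverside
Overall: Riverside 614/1383 = 44.4%, Mercy 1216/3291 = 36.9% → Riverside
(Neither sweeps every case group, but Riverside has the higher pooled rate.)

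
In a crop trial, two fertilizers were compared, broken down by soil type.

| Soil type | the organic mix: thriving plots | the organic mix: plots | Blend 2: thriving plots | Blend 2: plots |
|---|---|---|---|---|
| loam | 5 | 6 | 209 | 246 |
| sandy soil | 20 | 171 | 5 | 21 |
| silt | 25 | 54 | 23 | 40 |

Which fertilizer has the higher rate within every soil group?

Blend 2

Loam: the organic mix 5/6 = 83.3%, Blend 2 209/246 = 85.0% → Blend 2
Sandy soil: the organic mix 20/171 = 11.7%, Blend 2 5/21 = 23.8% → Blend 2
Silt: the organic mix 25/54 = 46.3%, Blend 2 23/40 = 57.5% → Blend 2
Blend 2 has the higher rate in all 3 groups.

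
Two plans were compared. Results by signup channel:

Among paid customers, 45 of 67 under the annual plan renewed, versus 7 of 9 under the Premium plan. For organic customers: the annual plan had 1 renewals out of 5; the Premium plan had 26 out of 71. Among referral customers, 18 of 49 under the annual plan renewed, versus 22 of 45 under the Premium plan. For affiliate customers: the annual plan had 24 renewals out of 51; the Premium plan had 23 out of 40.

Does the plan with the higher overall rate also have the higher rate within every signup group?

No

Paid: the annual plan 45/67 = 67.2%, the Premium plan 7/9 = 77.8% → the Premium plan
Organic: the annual plan 1/5 = 20.0%, the Premium plan 26/71 = 36.6% → the Premium plan
Referral: the annual plan 18/49 = 36.7%, the Premium plan 22/45 = 48.9% → the Premium plan
Affiliate: the annual plan 24/51 = 47.1%, the Premium plan 23/40 = 57.5% → the Premium plan
Overall: the annual plan 88/172 = 51.2%, the Premium plan 78/165 = 47.3% → the annual plan
The Premium plan wins each signup group but the annual plan wins overall — the comparison reverses. The Premium plan's customers skew toward organic, which has a lower base rate.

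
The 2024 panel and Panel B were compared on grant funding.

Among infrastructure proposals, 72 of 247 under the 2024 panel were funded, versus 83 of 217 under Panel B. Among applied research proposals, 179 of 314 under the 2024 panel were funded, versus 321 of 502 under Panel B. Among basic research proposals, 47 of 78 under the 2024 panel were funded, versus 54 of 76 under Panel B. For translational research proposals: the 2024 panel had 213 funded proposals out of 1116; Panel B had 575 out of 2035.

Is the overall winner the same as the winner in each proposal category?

Infrastructure: the 2024 panel 72/247 = 29.1%, Panel B 83/217 = 38.2% → Panel B
Applied research: the 2024 panel 179/314 = 57.0%, Panel B 321/502 = 63.9% → Panel B
Basic research: the 2024 panel 47/78 = 60.3%, Panel B 54/76 = 71.1% → Panel B
Translational research: the 2024 panel 213/1116 = 19.1%, Panel B 575/2035 = 28.3% → Panel B
Overall: the 2024 panel 511/1755 = 29.1%, Panel B 1033/2830 = 36.5% → Panel B
Panel B wins overall and in every proposal group — no reversal.

Yes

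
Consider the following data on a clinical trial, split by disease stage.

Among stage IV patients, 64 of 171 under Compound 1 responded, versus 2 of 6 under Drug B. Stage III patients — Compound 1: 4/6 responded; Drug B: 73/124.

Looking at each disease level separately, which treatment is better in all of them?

Compound 1

Stage IV: Compound 1 64/171 = 37.4%, Drug B 2/6 = 33.3% → Compound 1
Stage III: Compound 1 4/6 = 66.7%, Drug B 73/124 = 58.9% → Compound 1
Compound 1 has the higher rate in both groups.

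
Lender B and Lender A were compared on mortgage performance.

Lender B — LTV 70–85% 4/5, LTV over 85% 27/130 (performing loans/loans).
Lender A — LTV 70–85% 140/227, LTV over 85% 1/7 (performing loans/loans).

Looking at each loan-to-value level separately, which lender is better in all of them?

LTV 70–85%: Lender B 4/5 = 80.0%, Lender A 140/227 = 61.7% → Lender B
LTV over 85%: Lender B 27/130 = 20.8%, Lender A 1/7 = 14.3% → Lender B
Lender B has the higher rate in both groups.

Lender B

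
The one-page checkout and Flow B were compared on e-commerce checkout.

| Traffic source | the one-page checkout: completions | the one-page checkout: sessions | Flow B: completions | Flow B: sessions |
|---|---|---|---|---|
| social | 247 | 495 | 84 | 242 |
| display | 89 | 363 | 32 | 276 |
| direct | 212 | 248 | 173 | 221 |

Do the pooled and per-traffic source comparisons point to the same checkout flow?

Social: the one-page checkout 247/495 = 49.9%, Flow B 84/242 = 34.7% → the one-page checkout
Display: the one-page checkout 89/363 = 24.5%, Flow B 32/276 = 11.6% → the one-page checkout
Direct: the one-page checkout 212/248 = 85.5%, Flow B 173/221 = 78.3% → the one-page checkout
Overall: the one-page checkout 548/1106 = 49.5%, Flow B 289/739 = 39.1% → the one-page checkout
The one-page checkout wins overall and in every traffic group — no reversal.

Yes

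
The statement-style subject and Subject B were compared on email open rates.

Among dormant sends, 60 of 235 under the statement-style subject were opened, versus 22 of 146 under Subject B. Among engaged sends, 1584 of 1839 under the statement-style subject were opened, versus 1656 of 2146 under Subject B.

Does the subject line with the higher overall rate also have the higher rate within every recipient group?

Yes

Dormant: the statement-style subject 60/235 = 25.5%, Subject B 22/146 = 15.1% → the statement-style subject
Engaged: the statement-style subject 1584/1839 = 86.1%, Subject B 1656/2146 = 77.2% → the statement-style subject
Overall: the statement-style subject 1644/2074 = 79.3%, Subject B 1678/2292 = 73.2% → the statement-style subject
The statement-style subject wins overall and in every recipient group — no reversal.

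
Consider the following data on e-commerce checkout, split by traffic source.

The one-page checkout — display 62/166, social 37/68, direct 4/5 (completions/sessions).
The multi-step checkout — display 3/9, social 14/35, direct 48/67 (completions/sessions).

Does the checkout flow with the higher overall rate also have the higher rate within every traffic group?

Display: the one-page checkout 62/166 = 37.3%, the multi-step checkout 3/9 = 33.3% → the one-page checkout
Social: the one-page checkout 37/68 = 54.4%, the multi-step checkout 14/35 = 40.0% → the one-page checkout
Direct: the one-page checkout 4/5 = 80.0%, the multi-step checkout 48/67 = 71.6% → the one-page checkout
Overall: the one-page checkout 103/239 = 43.1%, the multi-step checkout 65/111 = 58.6% → the multi-step checkout
The one-page checkout wins each traffic group but the multi-step checkout wins overall — the comparison reverses. The one-page checkout's sessions skew toward display, which has a lower base rate.

No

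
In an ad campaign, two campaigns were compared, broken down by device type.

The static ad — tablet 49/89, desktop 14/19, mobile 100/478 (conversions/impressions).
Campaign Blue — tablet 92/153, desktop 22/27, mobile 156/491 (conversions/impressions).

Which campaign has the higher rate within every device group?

Campaign Blue

Tablet: the static ad 49/89 = 55.1%, Campaign Blue 92/153 = 60.1% → Campaign Blue
Desktop: the static ad 14/19 = 73.7%, Campaign Blue 22/27 = 81.5% → Campaign Blue
Mobile: the static ad 100/478 = 20.9%, Campaign Blue 156/491 = 31.8% → Campaign Blue
Campaign Blue has the higher rate in all 3 groups.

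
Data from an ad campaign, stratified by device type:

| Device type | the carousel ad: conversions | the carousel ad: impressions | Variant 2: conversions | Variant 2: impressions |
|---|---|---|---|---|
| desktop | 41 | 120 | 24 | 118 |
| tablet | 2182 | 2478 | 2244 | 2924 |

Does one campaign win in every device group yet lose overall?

Desktop: the carousel ad 41/120 = 34.2%, Variant 2 24/118 = 20.3% → the carousel ad
Tablet: the carousel ad 2182/2478 = 88.1%, Variant 2 2244/2924 = 76.7% → the carousel ad
Overall: the carousel ad 2223/2598 = 85.6%, Variant 2 2268/3042 = 74.6% → the carousel ad
The carousel ad wins overall and in every device group — no reversal.

No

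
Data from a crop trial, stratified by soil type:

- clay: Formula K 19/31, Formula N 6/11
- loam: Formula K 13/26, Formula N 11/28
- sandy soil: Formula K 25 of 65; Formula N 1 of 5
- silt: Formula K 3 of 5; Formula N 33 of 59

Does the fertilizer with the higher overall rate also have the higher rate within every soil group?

Clay: Formula K 19/31 = 61.3%, Formula N 6/11 = 54.5% → Formula K
Loam: Formula K 13/26 = 50.0%, Formula N 11/28 = 39.3% → Formula K
Sandy soil: Formula K 25/65 = 38.5%, Formula N 1/5 = 20.0% → Formula K
Silt: Formula K 3/5 = 60.0%, Formula N 33/59 = 55.9% → Formula K
Overall: Formula K 60/127 = 47.2%, Formula N 51/103 = 49.5% → Formula N
Formula K wins each soil group but Formula N wins overall — the comparison reverses. Formula K's plots skew toward sandy soil, which has a lower base rate.

No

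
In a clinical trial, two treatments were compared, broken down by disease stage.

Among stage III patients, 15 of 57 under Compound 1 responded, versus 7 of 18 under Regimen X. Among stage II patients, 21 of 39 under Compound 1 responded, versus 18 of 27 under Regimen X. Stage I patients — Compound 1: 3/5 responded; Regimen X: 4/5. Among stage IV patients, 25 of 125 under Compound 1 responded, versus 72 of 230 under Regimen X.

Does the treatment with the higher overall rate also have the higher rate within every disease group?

Stage III: Compound 1 15/57 = 26.3%, Regimen X 7/18 = 38.9% → Regimen X
Stage II: Compound 1 21/39 = 53.8%, Regimen X 18/27 = 66.7% → Regimen X
Stage I: Compound 1 3/5 = 60.0%, Regimen X 4/5 = 80.0% → Regimen X
Stage IV: Compound 1 25/125 = 20.0%, Regimen X 72/230 = 31.3% → Regimen X
Overall: Compound 1 64/226 = 28.3%, Regimen X 101/280 = 36.1% → Regimen X
Regimen X wins overall and in every disease group — no reversal.

Yes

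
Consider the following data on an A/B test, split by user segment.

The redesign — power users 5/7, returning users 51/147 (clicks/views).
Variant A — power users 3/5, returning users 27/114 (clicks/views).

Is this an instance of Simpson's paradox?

Power users: the redesign 5/7 = 71.4%, Variant A 3/5 = 60.0% → the redesign
Returning users: the redesign 51/147 = 34.7%, Variant A 27/114 = 23.7% → the redesign
Overall: the redesign 56/154 = 36.4%, Variant A 30/119 = 25.2% → the redesign
The redesign wins overall and in every user group — no reversal.

No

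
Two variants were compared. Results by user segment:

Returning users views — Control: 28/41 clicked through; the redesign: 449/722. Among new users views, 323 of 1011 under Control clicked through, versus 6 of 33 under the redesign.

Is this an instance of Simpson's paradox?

Returning users: Control 28/41 = 68.3%, the redesign 449/722 = 62.2% → Control
New users: Control 323/1011 = 31.9%, the redesign 6/33 = 18.2% → Control
Overall: Control 351/1052 = 33.4%, the redesign 455/755 = 60.3% → the redesign
Control wins each user group but the redesign wins overall — the comparison reverses. Control's views skew toward new users, which has a lower base rate.

Yes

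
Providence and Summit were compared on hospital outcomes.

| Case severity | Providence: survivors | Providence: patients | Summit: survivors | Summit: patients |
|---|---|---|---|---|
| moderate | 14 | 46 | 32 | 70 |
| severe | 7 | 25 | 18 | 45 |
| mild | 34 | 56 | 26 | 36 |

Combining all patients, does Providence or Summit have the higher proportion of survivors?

Summit

Moderate: Providence 14/46 = 30.4%, Summit 32/70 = 45.7% → Summit
Severe: Providence 7/25 = 28.0%, Summit 18/45 = 40.0% → Summit
Mild: Providence 34/56 = 60.7%, Summit 26/36 = 72.2% → Summit
Overall: Providence 55/127 = 43.3%, Summit 76/151 = 50.3% → Summit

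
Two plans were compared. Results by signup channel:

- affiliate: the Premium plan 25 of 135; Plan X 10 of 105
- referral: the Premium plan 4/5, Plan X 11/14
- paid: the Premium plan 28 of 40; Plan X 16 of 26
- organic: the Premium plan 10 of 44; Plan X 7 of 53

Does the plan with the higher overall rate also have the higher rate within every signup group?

Affiliate: the Premium plan 25/135 = 18.5%, Plan X 10/105 = 9.5% → the Premium plan
Referral: the Premium plan 4/5 = 80.0%, Plan X 11/14 = 78.6% → the Premium plan
Paid: the Premium plan 28/40 = 70.0%, Plan X 16/26 = 61.5% → the Premium plan
Organic: the Premium plan 10/44 = 22.7%, Plan X 7/53 = 13.2% → the Premium plan
Overall: the Premium plan 67/224 = 29.9%, Plan X 44/198 = 22.2% → the Premium plan
The Premium plan wins overall and in every signup group — no reversal.

Yes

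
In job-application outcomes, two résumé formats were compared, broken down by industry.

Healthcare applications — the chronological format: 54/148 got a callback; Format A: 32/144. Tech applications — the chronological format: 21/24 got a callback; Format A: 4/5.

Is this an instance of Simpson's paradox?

Healthcare: the chronological format 54/148 = 36.5%, Format A 32/144 = 22.2% → the chronological format
Tech: the chronological format 21/24 = 87.5%, Format A 4/5 = 80.0% → the chronological format
Overall: the chronological format 75/172 = 43.6%, Format A 36/149 = 24.2% → the chronological format
The chronological format wins overall and in every industry group — no reversal.

No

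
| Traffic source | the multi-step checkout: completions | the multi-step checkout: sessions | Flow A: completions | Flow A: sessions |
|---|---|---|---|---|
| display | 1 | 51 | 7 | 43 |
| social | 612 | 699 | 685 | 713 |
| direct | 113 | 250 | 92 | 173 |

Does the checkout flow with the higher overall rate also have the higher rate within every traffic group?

Display: the multi-step checkout 1/51 = 2.0%, Flow A 7/43 = 16.3% → Flow A
Social: the multi-step checkout 612/699 = 87.6%, Flow A 685/713 = 96.1% → Flow A
Direct: the multi-step checkout 113/250 = 45.2%, Flow A 92/173 = 53.2% → Flow A
Overall: the multi-step checkout 726/1000 = 72.6%, Flow A 784/929 = 84.4% → Flow A
Flow A wins overall and in every traffic group — no reversal.

Yes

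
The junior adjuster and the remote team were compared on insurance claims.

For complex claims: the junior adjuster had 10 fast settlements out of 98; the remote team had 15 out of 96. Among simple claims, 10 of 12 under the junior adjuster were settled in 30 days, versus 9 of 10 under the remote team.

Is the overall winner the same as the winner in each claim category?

Yes

Complex: the junior adjuster 10/98 = 10.2%, the remote team 15/96 = 15.6% → the remote team
Simple: the junior adjuster 10/12 = 83.3%, the remote team 9/10 = 90.0% → the remote team
Overall: the junior adjuster 20/110 = 18.2%, the remote team 24/106 = 22.6% → the remote team
The remote team wins overall and in every claim group — no reversal.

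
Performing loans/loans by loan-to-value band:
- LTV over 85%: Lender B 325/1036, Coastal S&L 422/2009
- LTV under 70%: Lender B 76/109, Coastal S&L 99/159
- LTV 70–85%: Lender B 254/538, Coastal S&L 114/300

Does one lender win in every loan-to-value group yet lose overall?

LTV over 85%: Lender B 325/1036 = 31.4%, Coastal S&L 422/2009 = 21.0% → Lender B
LTV under 70%: Lender B 76/109 = 69.7%, Coastal S&L 99/159 = 62.3% → Lender B
LTV 70–85%: Lender B 254/538 = 47.2%, Coastal S&L 114/300 = 38.0% → Lender B
Overall: Lender B 655/1683 = 38.9%, Coastal S&L 635/2468 = 25.7% → Lender B
Lender B wins overall and in every loan-to-value group — no reversal.

No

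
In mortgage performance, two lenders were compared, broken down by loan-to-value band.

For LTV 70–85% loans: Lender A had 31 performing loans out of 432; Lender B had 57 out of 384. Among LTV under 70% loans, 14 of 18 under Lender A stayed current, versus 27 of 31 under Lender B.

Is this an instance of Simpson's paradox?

No

LTV 70–85%: Lender A 31/432 = 7.2%, Lender B 57/384 = 14.8% → Lender B
LTV under 70%: Lender A 14/18 = 77.8%, Lender B 27/31 = 87.1% → Lender B
Overall: Lender A 45/450 = 10.0%, Lender B 84/415 = 20.2% → Lender B
Lender B wins overall and in every loan-to-value group — no reversal.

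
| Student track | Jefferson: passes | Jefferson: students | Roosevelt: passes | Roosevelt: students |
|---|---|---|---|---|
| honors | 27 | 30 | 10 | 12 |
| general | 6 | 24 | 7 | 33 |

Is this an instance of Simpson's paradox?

Honors: Jefferson 27/30 = 90.0%, Roosevelt 10/12 = 83.3% → Jefferson
General: Jefferson 6/24 = 25.0%, Roosevelt 7/33 = 21.2% → Jefferson
Overall: Jefferson 33/54 = 61.1%, Roosevelt 17/45 = 37.8% → Jefferson
Jefferson wins overall and in every student group — no reversal.

No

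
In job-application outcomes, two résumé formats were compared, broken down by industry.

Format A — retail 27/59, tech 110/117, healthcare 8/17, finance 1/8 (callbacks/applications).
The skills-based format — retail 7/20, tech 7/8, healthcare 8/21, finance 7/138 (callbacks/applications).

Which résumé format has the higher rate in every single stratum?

Format A

Retail: Format A 27/59 = 45.8%, the skills-based format 7/20 = 35.0% → Format A
Tech: Format A 110/117 = 94.0%, the skills-based format 7/8 = 87.5% → Format A
Healthcare: Format A 8/17 = 47.1%, the skills-based format 8/21 = 38.1% → Format A
Finance: Format A 1/8 = 12.5%, the skills-based format 7/138 = 5.1% → Format A
Format A has the higher rate in all 4 groups.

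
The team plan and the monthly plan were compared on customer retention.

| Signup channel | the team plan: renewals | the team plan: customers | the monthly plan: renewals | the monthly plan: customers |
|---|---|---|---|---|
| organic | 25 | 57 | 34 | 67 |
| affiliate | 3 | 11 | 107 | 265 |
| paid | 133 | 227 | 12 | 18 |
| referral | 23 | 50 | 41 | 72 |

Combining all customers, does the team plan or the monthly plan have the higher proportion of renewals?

the team plan

Organic: the team plan 25/57 = 43.9%, the monthly plan 34/67 = 50.7% → the monthly plan
Affiliate: the team plan 3/11 = 27.3%, the monthly plan 107/265 = 40.4% → the monthly plan
Paid: the team plan 133/227 = 58.6%, the monthly plan 12/18 = 66.7% → the monthly plan
Referral: the team plan 23/50 = 46.0%, the monthly plan 41/72 = 56.9% → the monthly plan
Overall: the team plan 184/345 = 53.3%, the monthly plan 194/422 = 46.0% → the team plan
(The monthly plan wins every signup group but the team plan wins overall — the monthly plan's customers skew toward the low-rate affiliate group.)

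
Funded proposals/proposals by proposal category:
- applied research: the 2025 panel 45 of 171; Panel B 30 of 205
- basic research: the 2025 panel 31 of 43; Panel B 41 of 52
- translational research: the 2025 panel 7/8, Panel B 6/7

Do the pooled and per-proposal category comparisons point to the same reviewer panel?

No

Applied research: the 2025 panel 45/171 = 26.3%, Panel B 30/205 = 14.6% → the 2025 panel
Basic research: the 2025 panel 31/43 = 72.1%, Panel B 41/52 = 78.8% → Panel B
Translational research: the 2025 panel 7/8 = 87.5%, Panel B 6/7 = 85.7% → the 2025 panel
Overall: the 2025 panel 83/222 = 37.4%, Panel B 77/264 = 29.2% → the 2025 panel
Neither sweeps: the 2025 panel wins 2 of 3 groups, Panel B wins 1. The 2025 panel wins overall but not every group — no Simpson reversal.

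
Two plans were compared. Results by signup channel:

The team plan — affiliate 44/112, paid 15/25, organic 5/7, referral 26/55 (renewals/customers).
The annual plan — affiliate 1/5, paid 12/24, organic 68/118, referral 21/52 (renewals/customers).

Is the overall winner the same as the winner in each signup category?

Affiliate: the team plan 44/112 = 39.3%, the annual plan 1/5 = 20.0% → the team plan
Paid: the team plan 15/25 = 60.0%, the annual plan 12/24 = 50.0% → the team plan
Organic: the team plan 5/7 = 71.4%, the annual plan 68/118 = 57.6% → the team plan
Referral: the team plan 26/55 = 47.3%, the annual plan 21/52 = 40.4% → the team plan
Overall: the team plan 90/199 = 45.2%, the annual plan 102/199 = 51.3% → the annual plan
The team plan wins each signup group but the annual plan wins overall — the comparison reverses. The team plan's customers skew toward affiliate, which has a lower base rate.

No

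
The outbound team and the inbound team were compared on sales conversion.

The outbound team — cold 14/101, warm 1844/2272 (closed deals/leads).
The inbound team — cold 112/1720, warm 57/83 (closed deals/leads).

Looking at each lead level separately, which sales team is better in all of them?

Cold: the outbound team 14/101 = 13.9%, the inbound team 112/1720 = 6.5% → the outbound team
Warm: the outbound team 1844/2272 = 81.2%, the inbound team 57/83 = 68.7% → the outbound team
The outbound team has the higher rate in both groups.

the outbound team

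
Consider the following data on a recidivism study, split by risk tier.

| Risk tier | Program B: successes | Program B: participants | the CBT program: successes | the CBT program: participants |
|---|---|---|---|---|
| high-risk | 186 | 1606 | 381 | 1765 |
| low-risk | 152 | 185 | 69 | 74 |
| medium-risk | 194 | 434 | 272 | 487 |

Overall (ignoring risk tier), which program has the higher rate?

High-risk: Program B 186/1606 = 11.6%, the CBT program 381/1765 = 21.6% → the CBT program
Low-risk: Program B 152/185 = 82.2%, the CBT program 69/74 = 93.2% → the CBT program
Medium-risk: Program B 194/434 = 44.7%, the CBT program 272/487 = 55.9% → the CBT program
Overall: Program B 532/2225 = 23.9%, the CBT program 722/2326 = 31.0% → the CBT program

the CBT program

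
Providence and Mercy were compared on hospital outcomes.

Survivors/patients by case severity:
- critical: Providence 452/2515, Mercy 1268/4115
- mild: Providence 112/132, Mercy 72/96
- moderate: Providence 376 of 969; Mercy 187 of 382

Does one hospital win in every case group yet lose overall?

No

Critical: Providence 452/2515 = 18.0%, Mercy 1268/4115 = 30.8% → Mercy
Mild: Providence 112/132 = 84.8%, Mercy 72/96 = 75.0% → Providence
Moderate: Providence 376/969 = 38.8%, Mercy 187/382 = 49.0% → Mercy
Overall: Providence 940/3616 = 26.0%, Mercy 1527/4593 = 33.2% → Mercy
Neither sweeps: Providence wins 1 of 3 groups, Mercy wins 2. Mercy wins overall but not every group — no Simpson reversal.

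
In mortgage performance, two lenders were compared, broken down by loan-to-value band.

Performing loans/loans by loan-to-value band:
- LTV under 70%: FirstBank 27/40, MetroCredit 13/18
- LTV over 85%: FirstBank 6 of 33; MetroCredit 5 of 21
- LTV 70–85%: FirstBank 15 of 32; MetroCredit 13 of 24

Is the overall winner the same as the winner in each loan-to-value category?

LTV under 70%: FirstBank 27/40 = 67.5%, MetroCredit 13/18 = 72.2% → MetroCredit
LTV over 85%: FirstBank 6/33 = 18.2%, MetroCredit 5/21 = 23.8% → MetroCredit
LTV 70–85%: FirstBank 15/32 = 46.9%, MetroCredit 13/24 = 54.2% → MetroCredit
Overall: FirstBank 48/105 = 45.7%, MetroCredit 31/63 = 49.2% → MetroCredit
MetroCredit wins overall and in every loan-to-value group — no reversal.

Yes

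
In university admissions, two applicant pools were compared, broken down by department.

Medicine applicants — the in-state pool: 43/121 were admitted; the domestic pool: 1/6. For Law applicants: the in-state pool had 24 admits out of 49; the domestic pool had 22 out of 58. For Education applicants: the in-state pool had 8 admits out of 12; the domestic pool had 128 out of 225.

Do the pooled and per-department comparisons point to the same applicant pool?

Medicine: the in-state pool 43/121 = 35.5%, the domestic pool 1/6 = 16.7% → the in-state pool
Law: the in-state pool 24/49 = 49.0%, the domestic pool 22/58 = 37.9% → the in-state pool
Education: the in-state pool 8/12 = 66.7%, the domestic pool 128/225 = 56.9% → the in-state pool
Overall: the in-state pool 75/182 = 41.2%, the domestic pool 151/289 = 52.2% → the domestic pool
The in-state pool wins each department group but the domestic pool wins overall — the comparison reverses. The in-state pool's applicants skew toward Medicine, which has a lower base rate.

No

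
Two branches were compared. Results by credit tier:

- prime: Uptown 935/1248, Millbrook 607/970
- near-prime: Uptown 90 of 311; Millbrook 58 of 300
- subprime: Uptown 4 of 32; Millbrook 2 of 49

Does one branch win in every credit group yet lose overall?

No

Prime: Uptown 935/1248 = 74.9%, Millbrook 607/970 = 62.6% → Uptown
Near-prime: Uptown 90/311 = 28.9%, Millbrook 58/300 = 19.3% → Uptown
Subprime: Uptown 4/32 = 12.5%, Millbrook 2/49 = 4.1% → Uptown
Overall: Uptown 1029/1591 = 64.7%, Millbrook 667/1319 = 50.6% → Uptown
Uptown wins overall and in every credit group — no reversal.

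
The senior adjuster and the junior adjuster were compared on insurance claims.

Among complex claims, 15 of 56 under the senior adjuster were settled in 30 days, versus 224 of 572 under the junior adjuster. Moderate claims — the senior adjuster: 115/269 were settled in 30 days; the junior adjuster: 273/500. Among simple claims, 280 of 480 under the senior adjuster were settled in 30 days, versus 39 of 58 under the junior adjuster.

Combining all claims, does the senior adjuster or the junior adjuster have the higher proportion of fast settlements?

Complex: the senior adjuster 15/56 = 26.8%, the junior adjuster 224/572 = 39.2% → the junior adjuster
Moderate: the senior adjuster 115/269 = 42.8%, the junior adjuster 273/500 = 54.6% → the junior adjuster
Simple: the senior adjuster 280/480 = 58.3%, the junior adjuster 39/58 = 67.2% → the junior adjuster
Overall: the senior adjuster 410/805 = 50.9%, the junior adjuster 536/1130 = 47.4% → the senior adjuster
(The junior adjuster wins every claim group but the senior adjuster wins overall — the junior adjuster's claims skew toward the low-rate complex group.)

the senior adjuster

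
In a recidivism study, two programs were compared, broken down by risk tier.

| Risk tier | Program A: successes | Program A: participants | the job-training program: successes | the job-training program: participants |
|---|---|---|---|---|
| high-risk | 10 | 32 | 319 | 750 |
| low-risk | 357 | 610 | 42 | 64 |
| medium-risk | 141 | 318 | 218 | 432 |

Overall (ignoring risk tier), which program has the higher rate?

Program A

High-risk: Program A 10/32 = 31.2%, the job-training program 319/750 = 42.5% → the job-training program
Low-risk: Program A 357/610 = 58.5%, the job-training program 42/64 = 65.6% → the job-training program
Medium-risk: Program A 141/318 = 44.3%, the job-training program 218/432 = 50.5% → the job-training program
Overall: Program A 508/960 = 52.9%, the job-training program 579/1246 = 46.5% → Program A
(The job-training program wins every risk group but Program A wins overall — the job-training program's participants skew toward the low-rate high-risk group.)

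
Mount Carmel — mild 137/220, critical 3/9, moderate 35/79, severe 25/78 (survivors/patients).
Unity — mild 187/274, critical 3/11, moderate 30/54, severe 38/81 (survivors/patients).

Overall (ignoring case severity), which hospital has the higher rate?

Unity

Mild: Mount Carmel 137/220 = 62.3%, Unity 187/274 = 68.2% → Unity
Critical: Mount Carmel 3/9 = 33.3%, Unity 3/11 = 27.3% → Mount Carmel
Moderate: Mount Carmel 35/79 = 44.3%, Unity 30/54 = 55.6% → Unity
Severe: Mount Carmel 25/78 = 32.1%, Unity 38/81 = 46.9% → Unity
Overall: Mount Carmel 200/386 = 51.8%, Unity 258/420 = 61.4% → Unity
(Neither sweeps every case group, but Unity has the higher pooled rate.)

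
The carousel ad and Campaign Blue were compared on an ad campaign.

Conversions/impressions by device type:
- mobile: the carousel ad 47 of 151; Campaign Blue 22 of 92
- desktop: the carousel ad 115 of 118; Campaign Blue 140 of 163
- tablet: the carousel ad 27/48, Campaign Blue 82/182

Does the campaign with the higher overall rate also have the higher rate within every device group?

Yes

Mobile: the carousel ad 47/151 = 31.1%, Campaign Blue 22/92 = 23.9% → the carousel ad
Desktop: the carousel ad 115/118 = 97.5%, Campaign Blue 140/163 = 85.9% → the carousel ad
Tablet: the carousel ad 27/48 = 56.2%, Campaign Blue 82/182 = 45.1% → the carousel ad
Overall: the carousel ad 189/317 = 59.6%, Campaign Blue 244/437 = 55.8% → the carousel ad
The carousel ad wins overall and in every device group — no reversal.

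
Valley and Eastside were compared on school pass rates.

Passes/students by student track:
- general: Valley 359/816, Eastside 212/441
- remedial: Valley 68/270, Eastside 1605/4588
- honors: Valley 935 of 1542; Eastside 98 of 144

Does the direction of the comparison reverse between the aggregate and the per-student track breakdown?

General: Valley 359/816 = 44.0%, Eastside 212/441 = 48.1% → Eastside
Remedial: Valley 68/270 = 25.2%, Eastside 1605/4588 = 35.0% → Eastside
Honors: Valley 935/1542 = 60.6%, Eastside 98/144 = 68.1% → Eastside
Overall: Valley 1362/2628 = 51.8%, Eastside 1915/5173 = 37.0% → Valley
Eastside wins each student group but Valley wins overall — the comparison reverses. Eastside's students skew toward remedial, which has a lower base rate.

Yes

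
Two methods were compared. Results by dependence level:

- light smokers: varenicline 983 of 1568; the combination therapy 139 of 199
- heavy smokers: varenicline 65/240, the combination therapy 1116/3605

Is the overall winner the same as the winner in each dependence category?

Light smokers: varenicline 983/1568 = 62.7%, the combination therapy 139/199 = 69.8% → the combination therapy
Heavy smokers: varenicline 65/240 = 27.1%, the combination therapy 1116/3605 = 31.0% → the combination therapy
Overall: varenicline 1048/1808 = 58.0%, the combination therapy 1255/3804 = 33.0% → varenicline
The combination therapy wins each dependence group but varenicline wins overall — the comparison reverses. The combination therapy's participants skew toward heavy smokers, which has a lower base rate.

No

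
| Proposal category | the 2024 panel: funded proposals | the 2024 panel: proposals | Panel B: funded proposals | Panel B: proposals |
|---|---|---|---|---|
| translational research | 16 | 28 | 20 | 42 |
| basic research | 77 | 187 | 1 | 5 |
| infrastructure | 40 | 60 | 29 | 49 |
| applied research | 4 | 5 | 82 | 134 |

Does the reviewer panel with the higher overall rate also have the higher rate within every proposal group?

Translational research: the 2024 panel 16/28 = 57.1%, Panel B 20/42 = 47.6% → the 2024 panel
Basic research: the 2024 panel 77/187 = 41.2%, Panel B 1/5 = 20.0% → the 2024 panel
Infrastructure: the 2024 panel 40/60 = 66.7%, Panel B 29/49 = 59.2% → the 2024 panel
Applied research: the 2024 panel 4/5 = 80.0%, Panel B 82/134 = 61.2% → the 2024 panel
Overall: the 2024 panel 137/280 = 48.9%, Panel B 132/230 = 57.4% → Panel B
The 2024 panel wins each proposal group but Panel B wins overall — the comparison reverses. The 2024 panel's proposals skew toward basic research, which has a lower base rate.

No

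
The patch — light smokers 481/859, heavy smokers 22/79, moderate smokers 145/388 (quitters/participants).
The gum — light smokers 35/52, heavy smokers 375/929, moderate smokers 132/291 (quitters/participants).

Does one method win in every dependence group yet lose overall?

Yes

Light smokers: the patch 481/859 = 56.0%, the gum 35/52 = 67.3% → the gum
Heavy smokers: the patch 22/79 = 27.8%, the gum 375/929 = 40.4% → the gum
Moderate smokers: the patch 145/388 = 37.4%, the gum 132/291 = 45.4% → the gum
Overall: the patch 648/1326 = 48.9%, the gum 542/1272 = 42.6% → the patch
The gum wins each dependence group but the patch wins overall — the comparison reverses. The gum's participants skew toward heavy smokers, which has a lower base rate.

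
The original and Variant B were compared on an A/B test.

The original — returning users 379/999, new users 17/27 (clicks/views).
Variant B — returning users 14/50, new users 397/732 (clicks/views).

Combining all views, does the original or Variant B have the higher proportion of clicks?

Variant B

Returning users: the original 379/999 = 37.9%, Variant B 14/50 = 28.0% → the original
New users: the original 17/27 = 63.0%, Variant B 397/732 = 54.2% → the original
Overall: the original 396/1026 = 38.6%, Variant B 411/782 = 52.6% → Variant B
(The original wins every user group but Variant B wins overall — the original's views skew toward the low-rate returning users group.)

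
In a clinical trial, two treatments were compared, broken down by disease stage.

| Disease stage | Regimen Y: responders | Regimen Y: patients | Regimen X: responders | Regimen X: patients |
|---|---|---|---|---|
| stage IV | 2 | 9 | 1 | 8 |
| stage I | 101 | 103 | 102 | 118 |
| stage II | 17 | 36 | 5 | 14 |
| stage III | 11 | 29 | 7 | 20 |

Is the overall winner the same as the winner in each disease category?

Stage IV: Regimen Y 2/9 = 22.2%, Regimen X 1/8 = 12.5% → Regimen Y
Stage I: Regimen Y 101/103 = 98.1%, Regimen X 102/118 = 86.4% → Regimen Y
Stage II: Regimen Y 17/36 = 47.2%, Regimen X 5/14 = 35.7% → Regimen Y
Stage III: Regimen Y 11/29 = 37.9%, Regimen X 7/20 = 35.0% → Regimen Y
Overall: Regimen Y 131/177 = 74.0%, Regimen X 115/160 = 71.9% → Regimen Y
Regimen Y wins overall and in every disease group — no reversal.

Yes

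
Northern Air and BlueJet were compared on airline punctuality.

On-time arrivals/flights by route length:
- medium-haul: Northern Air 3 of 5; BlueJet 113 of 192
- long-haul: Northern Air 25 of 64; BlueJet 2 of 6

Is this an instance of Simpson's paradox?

Medium-haul: Northern Air 3/5 = 60.0%, BlueJet 113/192 = 58.9% → Northern Air
Long-haul: Northern Air 25/64 = 39.1%, BlueJet 2/6 = 33.3% → Northern Air
Overall: Northern Air 28/69 = 40.6%, BlueJet 115/198 = 58.1% → BlueJet
Northern Air wins each route group but BlueJet wins overall — the comparison reverses. Northern Air's flights skew toward long-haul, which has a lower base rate.

Yes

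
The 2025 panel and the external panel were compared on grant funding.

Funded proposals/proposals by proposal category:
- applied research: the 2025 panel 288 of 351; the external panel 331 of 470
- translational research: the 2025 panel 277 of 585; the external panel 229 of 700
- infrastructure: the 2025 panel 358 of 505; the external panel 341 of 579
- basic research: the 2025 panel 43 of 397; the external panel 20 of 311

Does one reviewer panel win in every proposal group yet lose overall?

Applied research: the 2025 panel 288/351 = 82.1%, the external panel 331/470 = 70.4% → the 2025 panel
Translational research: the 2025 panel 277/585 = 47.4%, the external panel 229/700 = 32.7% → the 2025 panel
Infrastructure: the 2025 panel 358/505 = 70.9%, the external panel 341/579 = 58.9% → the 2025 panel
Basic research: the 2025 panel 43/397 = 10.8%, the external panel 20/311 = 6.4% → the 2025 panel
Overall: the 2025 panel 966/1838 = 52.6%, the external panel 921/2060 = 44.7% → the 2025 panel
The 2025 panel wins overall and in every proposal group — no reversal.

No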